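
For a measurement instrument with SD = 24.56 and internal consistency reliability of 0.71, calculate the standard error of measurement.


SEM = SD * sqrt(1 - rxx)
SEM = 24.56 * sqrt(1 - 0.71)
SEM = 24.56 * sqrt(0.29) = 24.56 * 0.538516
SEM = 13.226

13.226


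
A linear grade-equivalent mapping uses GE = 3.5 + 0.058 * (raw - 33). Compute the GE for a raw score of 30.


raw - median = 30 - 33 = -3
slope * diff = 0.058 * -3 = -0.174
GE = 3.5 + -0.174
GE = 3.326

3.326


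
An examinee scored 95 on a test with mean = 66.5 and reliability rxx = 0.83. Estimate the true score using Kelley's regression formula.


T_est = rxx * X + (1 - rxx) * mean
T_est = 0.83 * 95 + 0.17 * 66.5
T_est = 78.85 + 11.305
T_est = 90.155

90.155


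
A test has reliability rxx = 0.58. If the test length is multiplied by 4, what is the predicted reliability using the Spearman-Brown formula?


r_new = (n * rxx) / (1 + (n-1) * rxx)
r_new = (4 * 0.58) / (1 + 3 * 0.58)
r_new = 2.32 / 2.74
r_new = 0.8467

0.8467


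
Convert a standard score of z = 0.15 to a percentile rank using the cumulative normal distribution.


CDF(z) = 0.5 * (1 + erf(z/sqrt(2)))
erf(0.1061) = 0.1192
CDF = 0.5596
Percentile rank = 0.5596 * 100 = 55.96

55.96


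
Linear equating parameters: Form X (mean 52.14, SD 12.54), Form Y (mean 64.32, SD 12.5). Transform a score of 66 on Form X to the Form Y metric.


slope = SD_Y / SD_X = 12.5 / 12.54 ~ 0.9968
intercept = mean_Y - slope * mean_X = 64.32 - (12.5 / 12.54) * 52.14 ~ 12.3463
Y = slope * X + intercept. To avoid rounding drift from the rounded slope/intercept, evaluate the equivalent form Y = mean_Y + SD_Y * (X - mean_X) / SD_X at full precision:
Y = 64.32 + 12.5 * (66 - 52.14) / 12.54
Y = 64.32 + 12.5 * 13.86 / 12.54
Y = 64.32 + 173.25 / 12.54
Y = 64.32 + 13.8158
Y = 78.1358

78.1358


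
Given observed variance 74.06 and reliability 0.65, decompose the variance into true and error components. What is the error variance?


var_true = rxx * var_obs = 0.65 * 74.06 = 48.139
var_error = var_obs - var_true
var_error = 74.06 - 48.139
var_error = 25.921

25.921


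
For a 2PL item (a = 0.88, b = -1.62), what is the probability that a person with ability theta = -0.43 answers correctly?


a*(theta - b) = 0.88 * (-0.43 - -1.62) = 1.0472
exp(-1.0472) = 0.3509
P = 1 / (1 + 0.3509)
P = 0.7402

0.7402


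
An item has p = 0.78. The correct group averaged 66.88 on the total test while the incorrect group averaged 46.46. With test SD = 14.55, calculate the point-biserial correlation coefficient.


q = 1 - p = 0.22
rpb = ((M1 - M0) / SD) * sqrt(p * q)
rpb = ((66.88 - 46.46) / 14.55) * sqrt(0.78 * 0.22)
rpb = 0.5814

0.5814


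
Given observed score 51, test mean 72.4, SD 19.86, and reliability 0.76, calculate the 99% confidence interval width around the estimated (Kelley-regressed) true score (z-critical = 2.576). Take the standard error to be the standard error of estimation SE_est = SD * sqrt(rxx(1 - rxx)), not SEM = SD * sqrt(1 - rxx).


True score estimate = 0.76*51 + 0.24*72.4 = 56.136
SE_est = SD * sqrt(rxx * (1 - rxx)) = 19.86 * sqrt(0.76 * 0.24) = 19.86 * sqrt(0.1824) = 8.481871
CI = T_est +/- z * SE_est, so width = 2 * z * SE_est = 2 * 2.576 * 8.481871
Width = 43.6986

43.6986


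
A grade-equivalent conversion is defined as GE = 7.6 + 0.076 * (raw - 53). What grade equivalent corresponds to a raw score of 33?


raw - median = 33 - 53 = -20
slope * diff = 0.076 * -20 = -1.52
GE = 7.6 + -1.52
GE = 6.08

6.08


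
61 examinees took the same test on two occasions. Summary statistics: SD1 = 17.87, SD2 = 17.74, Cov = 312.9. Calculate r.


r = cov(X,Y) / (SD_X * SD_Y)
r = 312.9 / (17.87 * 17.74)
r = 312.9 / 317.0138
r = 0.987

0.987


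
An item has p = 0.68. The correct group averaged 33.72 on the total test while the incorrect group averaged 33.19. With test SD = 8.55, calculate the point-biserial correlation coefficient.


q = 1 - p = 0.32
rpb = ((M1 - M0) / SD) * sqrt(p * q)
rpb = ((33.72 - 33.19) / 8.55) * sqrt(0.68 * 0.32)
rpb = 0.0289

0.0289


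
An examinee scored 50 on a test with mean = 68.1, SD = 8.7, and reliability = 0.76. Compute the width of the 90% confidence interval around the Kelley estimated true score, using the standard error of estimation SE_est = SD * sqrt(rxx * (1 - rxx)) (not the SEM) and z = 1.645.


True score estimate = 0.76*50 + 0.24*68.1 = 54.344
SE_est = SD * sqrt(rxx * (1 - rxx)) = 8.7 * sqrt(0.76 * 0.24) = 8.7 * sqrt(0.1824) = 3.715623
CI = T_est +/- z * SE_est, so width = 2 * z * SE_est = 2 * 1.645 * 3.715623
Width = 12.2244

12.2244


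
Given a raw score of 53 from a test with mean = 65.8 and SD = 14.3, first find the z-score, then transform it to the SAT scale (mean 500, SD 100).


z = (X - mean) / SD = (53 - 65.8) / 14.3
z = -12.8 / 14.3
z = -0.8951
SAT-scale = SAT = 500 + 100z
Carry z at full precision (z = -12.8 / 14.3) into the conversion:
SAT-scale = 500 + 100 * (-12.8 / 14.3) = 500 + -1280 / 14.3
SAT-scale = 500 + -89.5105
SAT-scale = 410.4895

410.4895


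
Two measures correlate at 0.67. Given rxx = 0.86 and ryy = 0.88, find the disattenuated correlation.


r_corrected = rxy / sqrt(rxx * ryy)
= 0.67 / sqrt(0.86 * 0.88)
= 0.67 / sqrt(0.7568)
= 0.67 / 0.869943
r_corrected = 0.7702

0.7702


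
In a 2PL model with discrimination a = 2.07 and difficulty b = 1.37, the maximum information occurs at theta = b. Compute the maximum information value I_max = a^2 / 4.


For 2PL, max info at theta = b = 1.37
I_max = a^2 / 4 = 2.07^2 / 4
= 4.2849 / 4
I_max = 1.0712

1.0712


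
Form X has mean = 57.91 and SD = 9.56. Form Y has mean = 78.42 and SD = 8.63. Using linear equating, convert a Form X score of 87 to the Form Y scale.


slope = SD_Y / SD_X = 8.63 / 9.56 ~ 0.9027
intercept = mean_Y - slope * mean_X = 78.42 - (8.63 / 9.56) * 57.91 ~ 26.1435
Y = slope * X + intercept. To avoid rounding drift from the rounded slope/intercept, evaluate the equivalent form Y = mean_Y + SD_Y * (X - mean_X) / SD_X at full precision:
Y = 78.42 + 8.63 * (87 - 57.91) / 9.56
Y = 78.42 + 8.63 * 29.09 / 9.56
Y = 78.42 + 251.0467 / 9.56
Y = 78.42 + 26.2601
Y = 104.6801

104.6801


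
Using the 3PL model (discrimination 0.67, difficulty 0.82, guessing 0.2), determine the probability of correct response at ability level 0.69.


logit = 0.67*(0.69 - 0.82) = -0.0871
P* = 1/(1 + exp(--0.0871)) = 0.4782
P = 0.2 + (1 - 0.2) * 0.4782
P = 0.5826

0.5826


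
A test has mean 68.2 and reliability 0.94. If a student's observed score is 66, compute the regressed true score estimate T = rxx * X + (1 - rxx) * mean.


T_est = rxx * X + (1 - rxx) * mean
T_est = 0.94 * 66 + 0.06 * 68.2
T_est = 62.04 + 4.092
T_est = 66.132

66.132


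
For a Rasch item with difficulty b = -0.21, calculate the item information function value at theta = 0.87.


P = 1/(1+exp(-(0.87--0.21))) = 0.7465
I = P*(1-P) = 0.7465 * 0.2535
I = 0.1892

0.1892


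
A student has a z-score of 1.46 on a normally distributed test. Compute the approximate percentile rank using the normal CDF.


CDF(z) = 0.5 * (1 + erf(z/sqrt(2)))
erf(1.0324) = 0.8557
CDF = 0.9279
Percentile rank = 0.9279 * 100 = 92.79

92.79


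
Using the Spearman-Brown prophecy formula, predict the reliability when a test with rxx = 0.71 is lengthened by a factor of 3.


r_new = (n * rxx) / (1 + (n-1) * rxx)
r_new = (3 * 0.71) / (1 + 2 * 0.71)
r_new = 2.13 / 2.42
r_new = 0.8802

0.8802


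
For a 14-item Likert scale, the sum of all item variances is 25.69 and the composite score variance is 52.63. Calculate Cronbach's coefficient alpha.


alpha = (k/(k-1)) * (1 - sum(si^2)/s_total^2)
= (14/13) * (1 - 25.69/52.63)
alpha = 0.5513

0.5513


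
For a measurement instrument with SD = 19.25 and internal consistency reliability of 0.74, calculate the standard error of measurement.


SEM = SD * sqrt(1 - rxx)
SEM = 19.25 * sqrt(1 - 0.74)
SEM = 19.25 * sqrt(0.26) = 19.25 * 0.509902
SEM = 9.8156

9.8156


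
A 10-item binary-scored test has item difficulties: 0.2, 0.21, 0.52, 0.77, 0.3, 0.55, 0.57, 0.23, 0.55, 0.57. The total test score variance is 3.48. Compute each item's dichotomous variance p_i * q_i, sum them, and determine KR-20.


For each item, compute p_i * q_i:
  Item 1: 0.2 * 0.8 = 0.16
  Item 2: 0.21 * 0.79 = 0.1659
  Item 3: 0.52 * 0.48 = 0.2496
  Item 4: 0.77 * 0.23 = 0.1771
  Item 5: 0.3 * 0.7 = 0.21
  Item 6: 0.55 * 0.45 = 0.2475
  Item 7: 0.57 * 0.43 = 0.2451
  Item 8: 0.23 * 0.77 = 0.1771
  Item 9: 0.55 * 0.45 = 0.2475
  Item 10: 0.57 * 0.43 = 0.2451
Sum(p_i * q_i) = 0.16 + 0.1659 + 0.2496 + 0.1771 + 0.21 + 0.2475 + 0.2451 + 0.1771 + 0.2475 + 0.2451 = 2.1249
KR-20 = (k/(k-1)) * (1 - Sum(p_i*q_i) / Var_total)
= (10/9) * (1 - 2.1249/3.48)
= 1.1111 * 0.3894
KR-20 = 0.4327

0.4327


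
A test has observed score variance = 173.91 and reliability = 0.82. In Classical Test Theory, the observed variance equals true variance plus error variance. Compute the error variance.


var_true = rxx * var_obs = 0.82 * 173.91 = 142.6062
var_error = var_obs - var_true
var_error = 173.91 - 142.6062
var_error = 31.3038

31.3038


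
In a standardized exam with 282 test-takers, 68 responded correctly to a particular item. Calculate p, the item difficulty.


Item difficulty p = number correct / total examinees
p = 68 / 282
p = 0.2411

0.2411


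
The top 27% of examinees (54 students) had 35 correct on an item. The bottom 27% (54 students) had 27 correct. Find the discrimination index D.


p_upper = 35/54 = 0.6481
p_lower = 27/54 = 0.5
D = 0.6481 - 0.5 = 0.1481

0.1481


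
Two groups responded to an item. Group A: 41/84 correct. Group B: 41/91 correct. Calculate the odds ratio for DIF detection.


Odds_A = 41/43 = 0.9535
Odds_B = 41/50 = 0.82
OR = Odds_A / Odds_B = 0.9535 / 0.82
Exactly, OR = (41 * 50) / (43 * 41) = 2050 / 1763
OR = 1.1628

1.1628


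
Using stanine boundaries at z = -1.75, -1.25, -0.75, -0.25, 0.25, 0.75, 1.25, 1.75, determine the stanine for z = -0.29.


Stanine boundaries: [-1.75, -1.25, -0.75, -0.25, 0.25, 0.75, 1.25, 1.75]
z = -0.29
Check each boundary:
  z >= -1.75 -> could be stanine 2
  z >= -1.25 -> could be stanine 3
  z >= -0.75 -> could be stanine 4
  z < -0.25
  z < 0.25
  z < 0.75
  z < 1.25
  z < 1.75
Highest qualifying boundary gives stanine = 4

4


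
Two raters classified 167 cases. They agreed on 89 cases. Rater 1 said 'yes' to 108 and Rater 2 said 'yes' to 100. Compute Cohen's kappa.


P_o = 89/167 = 0.532934
P_e = (108*100 + 59*67) / 27889 = 0.52899
kappa = (P_o - P_e) / (1 - P_e)
kappa = (0.532934 - 0.52899) / (1 - 0.52899)
kappa = 0.0084

0.0084


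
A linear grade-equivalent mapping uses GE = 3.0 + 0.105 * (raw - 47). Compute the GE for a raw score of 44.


raw - median = 44 - 47 = -3
slope * diff = 0.105 * -3 = -0.315
GE = 3.0 + -0.315
GE = 2.685

2.685


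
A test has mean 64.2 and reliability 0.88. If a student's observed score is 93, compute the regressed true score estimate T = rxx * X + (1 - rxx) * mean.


T_est = rxx * X + (1 - rxx) * mean
T_est = 0.88 * 93 + 0.12 * 64.2
T_est = 81.84 + 7.704
T_est = 89.544

89.544


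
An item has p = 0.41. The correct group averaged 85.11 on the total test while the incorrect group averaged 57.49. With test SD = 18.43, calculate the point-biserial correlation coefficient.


q = 1 - p = 0.59
rpb = ((M1 - M0) / SD) * sqrt(p * q)
rpb = ((85.11 - 57.49) / 18.43) * sqrt(0.41 * 0.59)
rpb = 0.7371

0.7371


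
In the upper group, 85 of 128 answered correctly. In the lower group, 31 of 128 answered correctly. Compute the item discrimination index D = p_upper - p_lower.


p_upper = 85/128 = 0.6641
p_lower = 31/128 = 0.2422
D = 0.6641 - 0.2422 = 0.4219

0.4219


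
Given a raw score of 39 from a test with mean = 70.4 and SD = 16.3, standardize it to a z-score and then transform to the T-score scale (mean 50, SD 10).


z = (X - mean) / SD = (39 - 70.4) / 16.3
z = -31.4 / 16.3
z = -1.9264
T-score = T = 50 + 10z
Carry z at full precision (z = -31.4 / 16.3) into the conversion:
T-score = 50 + 10 * (-31.4 / 16.3) = 50 + -314 / 16.3
T-score = 50 + -19.2638
T-score = 30.7362

30.7362


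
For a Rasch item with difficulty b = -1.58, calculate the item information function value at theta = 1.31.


P = 1/(1+exp(-(1.31--1.58))) = 0.9473
I = P*(1-P) = 0.9473 * 0.0527
I = 0.0499

0.0499


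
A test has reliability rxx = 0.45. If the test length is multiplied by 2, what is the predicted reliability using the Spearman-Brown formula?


r_new = (n * rxx) / (1 + (n-1) * rxx)
r_new = (2 * 0.45) / (1 + 1 * 0.45)
r_new = 0.9 / 1.45
r_new = 0.6207

0.6207


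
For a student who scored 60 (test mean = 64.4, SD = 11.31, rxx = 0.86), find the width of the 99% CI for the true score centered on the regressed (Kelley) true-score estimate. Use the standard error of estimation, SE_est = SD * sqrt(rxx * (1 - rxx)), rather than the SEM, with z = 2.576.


True score estimate = 0.86*60 + 0.14*64.4 = 60.616
SE_est = SD * sqrt(rxx * (1 - rxx)) = 11.31 * sqrt(0.86 * 0.14) = 11.31 * sqrt(0.1204) = 3.924423
CI = T_est +/- z * SE_est, so width = 2 * z * SE_est = 2 * 2.576 * 3.924423
Width = 20.2186

20.2186


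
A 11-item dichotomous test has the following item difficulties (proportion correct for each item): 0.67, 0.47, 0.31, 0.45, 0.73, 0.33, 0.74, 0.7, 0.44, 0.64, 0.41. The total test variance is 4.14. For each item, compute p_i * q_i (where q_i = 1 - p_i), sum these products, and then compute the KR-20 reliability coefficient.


For each item, compute p_i * q_i:
  Item 1: 0.67 * 0.33 = 0.2211
  Item 2: 0.47 * 0.53 = 0.2491
  Item 3: 0.31 * 0.69 = 0.2139
  Item 4: 0.45 * 0.55 = 0.2475
  Item 5: 0.73 * 0.27 = 0.1971
  Item 6: 0.33 * 0.67 = 0.2211
  Item 7: 0.74 * 0.26 = 0.1924
  Item 8: 0.7 * 0.3 = 0.21
  Item 9: 0.44 * 0.56 = 0.2464
  Item 10: 0.64 * 0.36 = 0.2304
  Item 11: 0.41 * 0.59 = 0.2419
Sum(p_i * q_i) = 0.2211 + 0.2491 + 0.2139 + 0.2475 + 0.1971 + 0.2211 + 0.1924 + 0.21 + 0.2464 + 0.2304 + 0.2419 = 2.4709
KR-20 = (k/(k-1)) * (1 - Sum(p_i*q_i) / Var_total)
= (11/10) * (1 - 2.4709/4.14)
= 1.1 * 0.4032
KR-20 = 0.4435

0.4435


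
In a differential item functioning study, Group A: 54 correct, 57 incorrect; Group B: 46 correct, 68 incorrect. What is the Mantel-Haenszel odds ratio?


Odds_A = 54/57 = 0.9474
Odds_B = 46/68 = 0.6765
OR = Odds_A / Odds_B = 0.9474 / 0.6765
Exactly, OR = (54 * 68) / (57 * 46) = 3672 / 2622
OR = 1.4005

1.4005


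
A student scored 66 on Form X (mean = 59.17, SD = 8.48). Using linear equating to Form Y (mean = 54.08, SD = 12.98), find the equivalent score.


slope = SD_Y / SD_X = 12.98 / 8.48 ~ 1.5307
intercept = mean_Y - slope * mean_X = 54.08 - (12.98 / 8.48) * 59.17 ~ -36.4892
Y = slope * X + intercept. To avoid rounding drift from the rounded slope/intercept, evaluate the equivalent form Y = mean_Y + SD_Y * (X - mean_X) / SD_X at full precision:
Y = 54.08 + 12.98 * (66 - 59.17) / 8.48
Y = 54.08 + 12.98 * 6.83 / 8.48
Y = 54.08 + 88.6534 / 8.48
Y = 54.08 + 10.4544
Y = 64.5344

64.5344


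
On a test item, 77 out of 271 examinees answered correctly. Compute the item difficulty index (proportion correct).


Item difficulty p = number correct / total examinees
p = 77 / 271
p = 0.2841

0.2841


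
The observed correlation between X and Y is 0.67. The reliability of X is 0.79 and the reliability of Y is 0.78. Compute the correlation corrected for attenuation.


r_corrected = rxy / sqrt(rxx * ryy)
= 0.67 / sqrt(0.79 * 0.78)
= 0.67 / sqrt(0.6162)
= 0.67 / 0.784984
r_corrected = 0.8535

0.8535


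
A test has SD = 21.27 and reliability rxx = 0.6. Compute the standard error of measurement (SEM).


SEM = SD * sqrt(1 - rxx)
SEM = 21.27 * sqrt(1 - 0.6)
SEM = 21.27 * sqrt(0.4) = 21.27 * 0.632456
SEM = 13.4523

13.4523


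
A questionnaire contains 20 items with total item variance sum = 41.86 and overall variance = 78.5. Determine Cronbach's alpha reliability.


alpha = (k/(k-1)) * (1 - sum(si^2)/s_total^2)
= (20/19) * (1 - 41.86/78.5)
alpha = 0.4913

0.4913


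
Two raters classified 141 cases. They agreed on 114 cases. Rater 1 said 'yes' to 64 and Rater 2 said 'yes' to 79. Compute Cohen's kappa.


P_o = 114/141 = 0.808511
P_e = (64*79 + 77*62) / 19881 = 0.494442
kappa = (P_o - P_e) / (1 - P_e)
kappa = (0.808511 - 0.494442) / (1 - 0.494442)
kappa = 0.6212

0.6212


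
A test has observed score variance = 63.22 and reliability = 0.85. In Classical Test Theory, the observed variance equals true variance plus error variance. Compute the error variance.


var_true = rxx * var_obs = 0.85 * 63.22 = 53.737
var_error = var_obs - var_true
var_error = 63.22 - 53.737
var_error = 9.483

9.483


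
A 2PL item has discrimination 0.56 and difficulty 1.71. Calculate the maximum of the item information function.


For 2PL, max info at theta = b = 1.71
I_max = a^2 / 4 = 0.56^2 / 4
= 0.3136 / 4
I_max = 0.0784

0.0784


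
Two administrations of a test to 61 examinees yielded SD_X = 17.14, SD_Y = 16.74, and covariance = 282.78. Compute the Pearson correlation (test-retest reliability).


r = cov(X,Y) / (SD_X * SD_Y)
r = 282.78 / (17.14 * 16.74)
r = 282.78 / 286.9236
r = 0.9856

0.9856


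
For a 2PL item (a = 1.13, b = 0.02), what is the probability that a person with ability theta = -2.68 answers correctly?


a*(theta - b) = 1.13 * (-2.68 - 0.02) = -3.051
exp(--3.051) = 21.1365
P = 1 / (1 + 21.1365)
P = 0.0452

0.0452


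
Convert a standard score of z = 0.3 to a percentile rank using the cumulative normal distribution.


CDF(z) = 0.5 * (1 + erf(z/sqrt(2)))
erf(0.2121) = 0.2358
CDF = 0.6179
Percentile rank = 0.6179 * 100 = 61.79

61.79


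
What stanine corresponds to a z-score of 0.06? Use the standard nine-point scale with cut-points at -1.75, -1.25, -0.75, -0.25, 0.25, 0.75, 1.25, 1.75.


Stanine boundaries: [-1.75, -1.25, -0.75, -0.25, 0.25, 0.75, 1.25, 1.75]
z = 0.06
Check each boundary:
  z >= -1.75 -> could be stanine 2
  z >= -1.25 -> could be stanine 3
  z >= -0.75 -> could be stanine 4
  z >= -0.25 -> could be stanine 5
  z < 0.25
  z < 0.75
  z < 1.25
  z < 1.75
Highest qualifying boundary gives stanine = 5

5


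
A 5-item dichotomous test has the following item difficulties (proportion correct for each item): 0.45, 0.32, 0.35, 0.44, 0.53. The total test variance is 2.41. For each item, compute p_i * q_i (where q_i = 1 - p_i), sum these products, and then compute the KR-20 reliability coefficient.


For each item, compute p_i * q_i:
  Item 1: 0.45 * 0.55 = 0.2475
  Item 2: 0.32 * 0.68 = 0.2176
  Item 3: 0.35 * 0.65 = 0.2275
  Item 4: 0.44 * 0.56 = 0.2464
  Item 5: 0.53 * 0.47 = 0.2491
Sum(p_i * q_i) = 0.2475 + 0.2176 + 0.2275 + 0.2464 + 0.2491 = 1.1881
KR-20 = (k/(k-1)) * (1 - Sum(p_i*q_i) / Var_total)
= (5/4) * (1 - 1.1881/2.41)
= 1.25 * 0.507
KR-20 = 0.6338

0.6338


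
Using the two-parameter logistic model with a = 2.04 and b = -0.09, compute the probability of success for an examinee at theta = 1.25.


a*(theta - b) = 2.04 * (1.25 - -0.09) = 2.7336
exp(-2.7336) = 0.065
P = 1 / (1 + 0.065)
P = 0.939

0.939


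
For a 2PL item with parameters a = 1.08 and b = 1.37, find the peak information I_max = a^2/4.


For 2PL, max info at theta = b = 1.37
I_max = a^2 / 4 = 1.08^2 / 4
= 1.1664 / 4
I_max = 0.2916

0.2916


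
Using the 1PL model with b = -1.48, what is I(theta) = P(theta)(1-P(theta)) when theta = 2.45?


P = 1/(1+exp(-(2.45--1.48))) = 0.9807
I = P*(1-P) = 0.9807 * 0.0193
I = 0.0189

0.0189


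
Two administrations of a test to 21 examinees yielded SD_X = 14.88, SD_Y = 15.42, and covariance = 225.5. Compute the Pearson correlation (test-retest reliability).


r = cov(X,Y) / (SD_X * SD_Y)
r = 225.5 / (14.88 * 15.42)
r = 225.5 / 229.4496
r = 0.9828

0.9828


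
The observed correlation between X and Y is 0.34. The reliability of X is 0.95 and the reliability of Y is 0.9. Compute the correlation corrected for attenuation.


r_corrected = rxy / sqrt(rxx * ryy)
= 0.34 / sqrt(0.95 * 0.9)
= 0.34 / sqrt(0.855)
= 0.34 / 0.924662
r_corrected = 0.3677

0.3677


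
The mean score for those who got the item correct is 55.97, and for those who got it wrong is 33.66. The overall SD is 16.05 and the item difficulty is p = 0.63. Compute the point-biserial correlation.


q = 1 - p = 0.37
rpb = ((M1 - M0) / SD) * sqrt(p * q)
rpb = ((55.97 - 33.66) / 16.05) * sqrt(0.63 * 0.37)
rpb = 0.6711

0.6711


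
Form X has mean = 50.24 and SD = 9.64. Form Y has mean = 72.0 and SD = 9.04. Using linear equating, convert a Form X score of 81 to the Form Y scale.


slope = SD_Y / SD_X = 9.04 / 9.64 ~ 0.9378
intercept = mean_Y - slope * mean_X = 72.0 - (9.04 / 9.64) * 50.24 ~ 24.887
Y = slope * X + intercept. To avoid rounding drift from the rounded slope/intercept, evaluate the equivalent form Y = mean_Y + SD_Y * (X - mean_X) / SD_X at full precision:
Y = 72.0 + 9.04 * (81 - 50.24) / 9.64
Y = 72.0 + 9.04 * 30.76 / 9.64
Y = 72.0 + 278.0704 / 9.64
Y = 72.0 + 28.8455
Y = 100.8455

100.8455


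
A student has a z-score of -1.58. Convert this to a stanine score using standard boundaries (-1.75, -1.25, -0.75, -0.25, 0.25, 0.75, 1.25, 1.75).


Stanine boundaries: [-1.75, -1.25, -0.75, -0.25, 0.25, 0.75, 1.25, 1.75]
z = -1.58
Check each boundary:
  z >= -1.75 -> could be stanine 2
  z < -1.25
  z < -0.75
  z < -0.25
  z < 0.25
  z < 0.75
  z < 1.25
  z < 1.75
Highest qualifying boundary gives stanine = 2

2


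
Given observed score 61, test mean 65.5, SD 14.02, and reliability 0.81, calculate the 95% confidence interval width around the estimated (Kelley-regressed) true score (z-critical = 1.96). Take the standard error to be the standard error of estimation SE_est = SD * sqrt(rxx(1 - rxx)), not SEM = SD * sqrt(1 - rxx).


True score estimate = 0.81*61 + 0.19*65.5 = 61.855
SE_est = SD * sqrt(rxx * (1 - rxx)) = 14.02 * sqrt(0.81 * 0.19) = 14.02 * sqrt(0.1539) = 5.500059
CI = T_est +/- z * SE_est, so width = 2 * z * SE_est = 2 * 1.96 * 5.500059
Width = 21.5602

21.5602


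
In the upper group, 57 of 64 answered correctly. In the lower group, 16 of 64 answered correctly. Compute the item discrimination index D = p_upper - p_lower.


p_upper = 57/64 = 0.8906
p_lower = 16/64 = 0.25
D = 0.8906 - 0.25 = 0.6406

0.6406


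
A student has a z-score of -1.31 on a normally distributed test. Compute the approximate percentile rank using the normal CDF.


CDF(z) = 0.5 * (1 + erf(z/sqrt(2)))
erf(-0.9263) = -0.8098
CDF = 0.0951
Percentile rank = 0.0951 * 100 = 9.51

9.51


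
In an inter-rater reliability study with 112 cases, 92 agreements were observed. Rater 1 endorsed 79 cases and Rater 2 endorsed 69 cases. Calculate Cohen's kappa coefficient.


P_o = 92/112 = 0.821429
P_e = (79*69 + 33*43) / 12544 = 0.547672
kappa = (P_o - P_e) / (1 - P_e)
kappa = (0.821429 - 0.547672) / (1 - 0.547672)
kappa = 0.6052

0.6052


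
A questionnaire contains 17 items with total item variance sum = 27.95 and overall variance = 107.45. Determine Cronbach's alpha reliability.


alpha = (k/(k-1)) * (1 - sum(si^2)/s_total^2)
= (17/16) * (1 - 27.95/107.45)
alpha = 0.7861

0.7861


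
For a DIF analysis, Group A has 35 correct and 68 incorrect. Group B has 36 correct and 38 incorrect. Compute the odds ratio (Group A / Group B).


Odds_A = 35/68 = 0.5147
Odds_B = 36/38 = 0.9474
OR = Odds_A / Odds_B = 0.5147 / 0.9474
Exactly, OR = (35 * 38) / (68 * 36) = 1330 / 2448
OR = 0.5433

0.5433


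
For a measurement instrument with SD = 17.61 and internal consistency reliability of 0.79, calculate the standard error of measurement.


SEM = SD * sqrt(1 - rxx)
SEM = 17.61 * sqrt(1 - 0.79)
SEM = 17.61 * sqrt(0.21) = 17.61 * 0.458258
SEM = 8.0699

8.0699


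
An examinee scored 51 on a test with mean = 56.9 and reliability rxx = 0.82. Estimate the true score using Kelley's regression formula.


T_est = rxx * X + (1 - rxx) * mean
T_est = 0.82 * 51 + 0.18 * 56.9
T_est = 41.82 + 10.242
T_est = 52.062

52.062


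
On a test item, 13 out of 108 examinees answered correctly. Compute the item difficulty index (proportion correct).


Item difficulty p = number correct / total examinees
p = 13 / 108
p = 0.1204

0.1204


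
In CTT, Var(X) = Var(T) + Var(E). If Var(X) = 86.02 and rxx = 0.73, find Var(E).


var_true = rxx * var_obs = 0.73 * 86.02 = 62.7946
var_error = var_obs - var_true
var_error = 86.02 - 62.7946
var_error = 23.2254

23.2254


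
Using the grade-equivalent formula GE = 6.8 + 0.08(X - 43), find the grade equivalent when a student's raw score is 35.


raw - median = 35 - 43 = -8
slope * diff = 0.08 * -8 = -0.64
GE = 6.8 + -0.64
GE = 6.16

6.16


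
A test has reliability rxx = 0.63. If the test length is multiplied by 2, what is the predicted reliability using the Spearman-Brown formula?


r_new = (n * rxx) / (1 + (n-1) * rxx)
r_new = (2 * 0.63) / (1 + 1 * 0.63)
r_new = 1.26 / 1.63
r_new = 0.773

0.773


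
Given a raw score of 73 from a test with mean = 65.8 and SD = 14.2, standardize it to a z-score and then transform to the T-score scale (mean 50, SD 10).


z = (X - mean) / SD = (73 - 65.8) / 14.2
z = 7.2 / 14.2
z = 0.507
T-score = T = 50 + 10z
Carry z at full precision (z = 7.2 / 14.2) into the conversion:
T-score = 50 + 10 * (7.2 / 14.2) = 50 + 72 / 14.2
T-score = 50 + 5.0704
T-score = 55.0704

55.0704


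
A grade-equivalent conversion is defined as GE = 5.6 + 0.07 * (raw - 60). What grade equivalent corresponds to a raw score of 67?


raw - median = 67 - 60 = 7
slope * diff = 0.07 * 7 = 0.49
GE = 5.6 + 0.49
GE = 6.09

6.09


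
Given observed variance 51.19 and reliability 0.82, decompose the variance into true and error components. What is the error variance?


var_true = rxx * var_obs = 0.82 * 51.19 = 41.9758
var_error = var_obs - var_true
var_error = 51.19 - 41.9758
var_error = 9.2142

9.2142


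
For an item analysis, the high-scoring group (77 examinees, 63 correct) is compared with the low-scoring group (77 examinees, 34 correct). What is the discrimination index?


p_upper = 63/77 = 0.8182
p_lower = 34/77 = 0.4416
D = 0.8182 - 0.4416 = 0.3766

0.3766


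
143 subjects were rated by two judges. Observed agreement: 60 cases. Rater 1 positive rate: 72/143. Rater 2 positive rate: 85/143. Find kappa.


P_o = 60/143 = 0.41958
P_e = (72*85 + 71*58) / 20449 = 0.50066
kappa = (P_o - P_e) / (1 - P_e)
kappa = (0.41958 - 0.50066) / (1 - 0.50066)
kappa = -0.1624

-0.1624


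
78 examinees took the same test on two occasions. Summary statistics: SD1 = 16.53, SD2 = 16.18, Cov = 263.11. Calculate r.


r = cov(X,Y) / (SD_X * SD_Y)
r = 263.11 / (16.53 * 16.18)
r = 263.11 / 267.4554
r = 0.9838

0.9838


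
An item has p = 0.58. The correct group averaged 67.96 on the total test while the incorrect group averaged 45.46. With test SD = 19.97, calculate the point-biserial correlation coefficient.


q = 1 - p = 0.42
rpb = ((M1 - M0) / SD) * sqrt(p * q)
rpb = ((67.96 - 45.46) / 19.97) * sqrt(0.58 * 0.42)
rpb = 0.5561

0.5561


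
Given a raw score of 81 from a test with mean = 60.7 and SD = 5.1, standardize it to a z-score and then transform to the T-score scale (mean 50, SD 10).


z = (X - mean) / SD = (81 - 60.7) / 5.1
z = 20.3 / 5.1
z = 3.9804
T-score = T = 50 + 10z
Carry z at full precision (z = 20.3 / 5.1) into the conversion:
T-score = 50 + 10 * (20.3 / 5.1) = 50 + 203 / 5.1
T-score = 50 + 39.8039
T-score = 89.8039

89.8039


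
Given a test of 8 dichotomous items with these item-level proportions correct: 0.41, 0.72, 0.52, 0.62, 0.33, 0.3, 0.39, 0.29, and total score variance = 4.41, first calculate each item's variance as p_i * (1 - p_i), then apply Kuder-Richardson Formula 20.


For each item, compute p_i * q_i:
  Item 1: 0.41 * 0.59 = 0.2419
  Item 2: 0.72 * 0.28 = 0.2016
  Item 3: 0.52 * 0.48 = 0.2496
  Item 4: 0.62 * 0.38 = 0.2356
  Item 5: 0.33 * 0.67 = 0.2211
  Item 6: 0.3 * 0.7 = 0.21
  Item 7: 0.39 * 0.61 = 0.2379
  Item 8: 0.29 * 0.71 = 0.2059
Sum(p_i * q_i) = 0.2419 + 0.2016 + 0.2496 + 0.2356 + 0.2211 + 0.21 + 0.2379 + 0.2059 = 1.8036
KR-20 = (k/(k-1)) * (1 - Sum(p_i*q_i) / Var_total)
= (8/7) * (1 - 1.8036/4.41)
= 1.1429 * 0.591
KR-20 = 0.6755

0.6755


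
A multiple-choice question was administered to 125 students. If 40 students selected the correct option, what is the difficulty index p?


Item difficulty p = number correct / total examinees
p = 40 / 125
p = 0.32

0.32


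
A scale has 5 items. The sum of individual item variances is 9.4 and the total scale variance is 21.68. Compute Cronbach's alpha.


alpha = (k/(k-1)) * (1 - sum(si^2)/s_total^2)
= (5/4) * (1 - 9.4/21.68)
alpha = 0.708

0.708


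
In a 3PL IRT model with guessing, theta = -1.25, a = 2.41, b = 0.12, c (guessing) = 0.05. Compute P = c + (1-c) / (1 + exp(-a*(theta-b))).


logit = 2.41*(-1.25 - 0.12) = -3.3017
P* = 1/(1 + exp(--3.3017)) = 0.0355
P = 0.05 + (1 - 0.05) * 0.0355
P = 0.0837

0.0837


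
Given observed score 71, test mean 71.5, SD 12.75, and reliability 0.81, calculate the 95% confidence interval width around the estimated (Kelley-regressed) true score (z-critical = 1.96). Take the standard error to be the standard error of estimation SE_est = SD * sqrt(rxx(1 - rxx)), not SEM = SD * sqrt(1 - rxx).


True score estimate = 0.81*71 + 0.19*71.5 = 71.095
SE_est = SD * sqrt(rxx * (1 - rxx)) = 12.75 * sqrt(0.81 * 0.19) = 12.75 * sqrt(0.1539) = 5.001837
CI = T_est +/- z * SE_est, so width = 2 * z * SE_est = 2 * 1.96 * 5.001837
Width = 19.6072

19.6072


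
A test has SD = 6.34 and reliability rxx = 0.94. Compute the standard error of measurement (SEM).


SEM = SD * sqrt(1 - rxx)
SEM = 6.34 * sqrt(1 - 0.94)
SEM = 6.34 * sqrt(0.06) = 6.34 * 0.244949
SEM = 1.553

1.553


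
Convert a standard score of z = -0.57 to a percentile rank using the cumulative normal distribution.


CDF(z) = 0.5 * (1 + erf(z/sqrt(2)))
erf(-0.4031) = -0.4313
CDF = 0.2843
Percentile rank = 0.2843 * 100 = 28.43

28.43


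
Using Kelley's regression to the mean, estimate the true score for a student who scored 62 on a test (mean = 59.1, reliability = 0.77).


T_est = rxx * X + (1 - rxx) * mean
T_est = 0.77 * 62 + 0.23 * 59.1
T_est = 47.74 + 13.593
T_est = 61.333

61.333


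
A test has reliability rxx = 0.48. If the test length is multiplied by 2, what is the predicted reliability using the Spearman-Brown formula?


r_new = (n * rxx) / (1 + (n-1) * rxx)
r_new = (2 * 0.48) / (1 + 1 * 0.48)
r_new = 0.96 / 1.48
r_new = 0.6486

0.6486


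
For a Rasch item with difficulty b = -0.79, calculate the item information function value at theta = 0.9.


P = 1/(1+exp(-(0.9--0.79))) = 0.8442
I = P*(1-P) = 0.8442 * 0.1558
I = 0.1315

0.1315


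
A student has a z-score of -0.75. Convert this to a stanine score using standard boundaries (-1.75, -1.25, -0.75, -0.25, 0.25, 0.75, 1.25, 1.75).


Stanine boundaries: [-1.75, -1.25, -0.75, -0.25, 0.25, 0.75, 1.25, 1.75]
z = -0.75
Check each boundary:
  z >= -1.75 -> could be stanine 2
  z >= -1.25 -> could be stanine 3
  z >= -0.75 -> could be stanine 4
  z < -0.25
  z < 0.25
  z < 0.75
  z < 1.25
  z < 1.75
Highest qualifying boundary gives stanine = 4

4


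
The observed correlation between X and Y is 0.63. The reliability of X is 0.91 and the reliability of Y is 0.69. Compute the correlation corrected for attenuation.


r_corrected = rxy / sqrt(rxx * ryy)
= 0.63 / sqrt(0.91 * 0.69)
= 0.63 / sqrt(0.6279)
= 0.63 / 0.792401
r_corrected = 0.7951

0.7951


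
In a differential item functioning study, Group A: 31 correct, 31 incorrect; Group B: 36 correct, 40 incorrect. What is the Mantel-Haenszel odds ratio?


Odds_A = 31/31 = 1.0
Odds_B = 36/40 = 0.9
OR = Odds_A / Odds_B = 1.0 / 0.9
Exactly, OR = (31 * 40) / (31 * 36) = 1240 / 1116
OR = 1.1111

1.1111


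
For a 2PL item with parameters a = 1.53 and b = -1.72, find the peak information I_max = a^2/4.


For 2PL, max info at theta = b = -1.72
I_max = a^2 / 4 = 1.53^2 / 4
= 2.3409 / 4
I_max = 0.5852

0.5852


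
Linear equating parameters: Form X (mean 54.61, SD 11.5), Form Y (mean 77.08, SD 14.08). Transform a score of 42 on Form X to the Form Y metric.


slope = SD_Y / SD_X = 14.08 / 11.5 ~ 1.2243
intercept = mean_Y - slope * mean_X = 77.08 - (14.08 / 11.5) * 54.61 ~ 10.2184
Y = slope * X + intercept. To avoid rounding drift from the rounded slope/intercept, evaluate the equivalent form Y = mean_Y + SD_Y * (X - mean_X) / SD_X at full precision:
Y = 77.08 + 14.08 * (42 - 54.61) / 11.5
Y = 77.08 - 14.08 * 12.61 / 11.5
Y = 77.08 - 177.5488 / 11.5
Y = 77.08 - 15.439
Y = 61.641

61.641


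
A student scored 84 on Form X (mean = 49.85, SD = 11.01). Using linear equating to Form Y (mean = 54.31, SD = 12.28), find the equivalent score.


slope = SD_Y / SD_X = 12.28 / 11.01 ~ 1.1153
intercept = mean_Y - slope * mean_X = 54.31 - (12.28 / 11.01) * 49.85 ~ -1.2902
Y = slope * X + intercept. To avoid rounding drift from the rounded slope/intercept, evaluate the equivalent form Y = mean_Y + SD_Y * (X - mean_X) / SD_X at full precision:
Y = 54.31 + 12.28 * (84 - 49.85) / 11.01
Y = 54.31 + 12.28 * 34.15 / 11.01
Y = 54.31 + 419.362 / 11.01
Y = 54.31 + 38.0892
Y = 92.3992

92.3992


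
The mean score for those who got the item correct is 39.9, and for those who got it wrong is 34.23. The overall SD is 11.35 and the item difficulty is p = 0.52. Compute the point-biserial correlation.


q = 1 - p = 0.48
rpb = ((M1 - M0) / SD) * sqrt(p * q)
rpb = ((39.9 - 34.23) / 11.35) * sqrt(0.52 * 0.48)
rpb = 0.2496

0.2496


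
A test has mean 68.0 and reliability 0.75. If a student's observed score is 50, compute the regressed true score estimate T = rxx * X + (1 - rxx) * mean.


T_est = rxx * X + (1 - rxx) * mean
T_est = 0.75 * 50 + 0.25 * 68.0
T_est = 37.5 + 17.0
T_est = 54.5

54.5


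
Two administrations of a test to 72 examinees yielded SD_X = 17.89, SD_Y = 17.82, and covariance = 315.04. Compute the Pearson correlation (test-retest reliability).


r = cov(X,Y) / (SD_X * SD_Y)
r = 315.04 / (17.89 * 17.82)
r = 315.04 / 318.7998
r = 0.9882

0.9882


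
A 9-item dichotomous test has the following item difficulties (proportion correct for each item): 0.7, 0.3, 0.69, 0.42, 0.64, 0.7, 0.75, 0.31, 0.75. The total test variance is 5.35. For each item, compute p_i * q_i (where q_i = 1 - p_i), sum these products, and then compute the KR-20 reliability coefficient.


For each item, compute p_i * q_i:
  Item 1: 0.7 * 0.3 = 0.21
  Item 2: 0.3 * 0.7 = 0.21
  Item 3: 0.69 * 0.31 = 0.2139
  Item 4: 0.42 * 0.58 = 0.2436
  Item 5: 0.64 * 0.36 = 0.2304
  Item 6: 0.7 * 0.3 = 0.21
  Item 7: 0.75 * 0.25 = 0.1875
  Item 8: 0.31 * 0.69 = 0.2139
  Item 9: 0.75 * 0.25 = 0.1875
Sum(p_i * q_i) = 0.21 + 0.21 + 0.2139 + 0.2436 + 0.2304 + 0.21 + 0.1875 + 0.2139 + 0.1875 = 1.9068
KR-20 = (k/(k-1)) * (1 - Sum(p_i*q_i) / Var_total)
= (9/8) * (1 - 1.9068/5.35)
= 1.125 * 0.6436
KR-20 = 0.724

0.724


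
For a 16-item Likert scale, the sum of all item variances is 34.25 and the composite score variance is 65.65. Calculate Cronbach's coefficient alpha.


alpha = (k/(k-1)) * (1 - sum(si^2)/s_total^2)
= (16/15) * (1 - 34.25/65.65)
alpha = 0.5102

0.5102


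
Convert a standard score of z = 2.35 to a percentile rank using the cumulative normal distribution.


CDF(z) = 0.5 * (1 + erf(z/sqrt(2)))
erf(1.6617) = 0.9812
CDF = 0.9906
Percentile rank = 0.9906 * 100 = 99.06

99.06


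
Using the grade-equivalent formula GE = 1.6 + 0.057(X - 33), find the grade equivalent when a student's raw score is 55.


raw - median = 55 - 33 = 22
slope * diff = 0.057 * 22 = 1.254
GE = 1.6 + 1.254
GE = 2.854

2.854


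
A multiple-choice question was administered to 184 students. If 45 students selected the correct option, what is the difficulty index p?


Item difficulty p = number correct / total examinees
p = 45 / 184
p = 0.2446

0.2446


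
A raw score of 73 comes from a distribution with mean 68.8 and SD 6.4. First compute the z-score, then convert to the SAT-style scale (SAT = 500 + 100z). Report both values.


z = (X - mean) / SD = (73 - 68.8) / 6.4
z = 4.2 / 6.4
z = 0.6562
SAT-scale = SAT = 500 + 100z
Carry z at full precision (z = 4.2 / 6.4) into the conversion:
SAT-scale = 500 + 100 * (4.2 / 6.4) = 500 + 420 / 6.4
SAT-scale = 500 + 65.625
SAT-scale = 565.625

565.625


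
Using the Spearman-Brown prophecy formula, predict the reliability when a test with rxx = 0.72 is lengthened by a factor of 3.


r_new = (n * rxx) / (1 + (n-1) * rxx)
r_new = (3 * 0.72) / (1 + 2 * 0.72)
r_new = 2.16 / 2.44
r_new = 0.8852

0.8852


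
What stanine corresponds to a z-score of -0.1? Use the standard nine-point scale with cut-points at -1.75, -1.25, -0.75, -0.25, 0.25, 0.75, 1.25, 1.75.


Stanine boundaries: [-1.75, -1.25, -0.75, -0.25, 0.25, 0.75, 1.25, 1.75]
z = -0.1
Check each boundary:
  z >= -1.75 -> could be stanine 2
  z >= -1.25 -> could be stanine 3
  z >= -0.75 -> could be stanine 4
  z >= -0.25 -> could be stanine 5
  z < 0.25
  z < 0.75
  z < 1.25
  z < 1.75
Highest qualifying boundary gives stanine = 5

5


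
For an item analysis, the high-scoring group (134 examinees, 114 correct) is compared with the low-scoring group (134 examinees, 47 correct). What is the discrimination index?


p_upper = 114/134 = 0.8507
p_lower = 47/134 = 0.3507
D = 0.8507 - 0.3507 = 0.5

0.5


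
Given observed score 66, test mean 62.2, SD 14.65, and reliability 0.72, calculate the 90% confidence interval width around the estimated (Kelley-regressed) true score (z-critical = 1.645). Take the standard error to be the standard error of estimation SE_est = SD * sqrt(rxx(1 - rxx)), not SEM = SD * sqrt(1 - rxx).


True score estimate = 0.72*66 + 0.28*62.2 = 64.936
SE_est = SD * sqrt(rxx * (1 - rxx)) = 14.65 * sqrt(0.72 * 0.28) = 14.65 * sqrt(0.2016) = 6.577834
CI = T_est +/- z * SE_est, so width = 2 * z * SE_est = 2 * 1.645 * 6.577834
Width = 21.6411

21.6411


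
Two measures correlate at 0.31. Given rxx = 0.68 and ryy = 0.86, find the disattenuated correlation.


r_corrected = rxy / sqrt(rxx * ryy)
= 0.31 / sqrt(0.68 * 0.86)
= 0.31 / sqrt(0.5848)
= 0.31 / 0.764722
r_corrected = 0.4054

0.4054


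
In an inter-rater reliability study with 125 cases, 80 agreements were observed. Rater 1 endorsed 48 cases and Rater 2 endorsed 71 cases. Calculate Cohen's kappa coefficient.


P_o = 80/125 = 0.64
P_e = (48*71 + 77*54) / 15625 = 0.484224
kappa = (P_o - P_e) / (1 - P_e)
kappa = (0.64 - 0.484224) / (1 - 0.484224)
kappa = 0.302

0.302


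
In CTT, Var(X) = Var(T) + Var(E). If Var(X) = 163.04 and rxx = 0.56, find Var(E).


var_true = rxx * var_obs = 0.56 * 163.04 = 91.3024
var_error = var_obs - var_true
var_error = 163.04 - 91.3024
var_error = 71.7376

71.7376


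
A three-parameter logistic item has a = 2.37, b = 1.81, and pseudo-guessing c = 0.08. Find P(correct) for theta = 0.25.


logit = 2.37*(0.25 - 1.81) = -3.6972
P* = 1/(1 + exp(--3.6972)) = 0.0242
P = 0.08 + (1 - 0.08) * 0.0242
P = 0.1023

0.1023


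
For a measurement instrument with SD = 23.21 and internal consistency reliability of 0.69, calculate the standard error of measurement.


SEM = SD * sqrt(1 - rxx)
SEM = 23.21 * sqrt(1 - 0.69)
SEM = 23.21 * sqrt(0.31) = 23.21 * 0.556776
SEM = 12.9228

12.9228


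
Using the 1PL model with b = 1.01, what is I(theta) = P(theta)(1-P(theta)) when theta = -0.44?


P = 1/(1+exp(-(-0.44-1.01))) = 0.19
I = P*(1-P) = 0.19 * 0.81
I = 0.1539

0.1539


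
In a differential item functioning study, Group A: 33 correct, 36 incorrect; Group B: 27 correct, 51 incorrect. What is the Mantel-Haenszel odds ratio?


Odds_A = 33/36 = 0.9167
Odds_B = 27/51 = 0.5294
OR = Odds_A / Odds_B = 0.9167 / 0.5294
Exactly, OR = (33 * 51) / (36 * 27) = 1683 / 972
OR = 1.7315

1.7315


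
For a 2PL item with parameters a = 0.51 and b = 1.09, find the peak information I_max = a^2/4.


For 2PL, max info at theta = b = 1.09
I_max = a^2 / 4 = 0.51^2 / 4
= 0.2601 / 4
I_max = 0.065

0.065


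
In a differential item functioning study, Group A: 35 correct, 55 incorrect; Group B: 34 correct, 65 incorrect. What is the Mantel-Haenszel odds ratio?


Odds_A = 35/55 = 0.6364
Odds_B = 34/65 = 0.5231
OR = Odds_A / Odds_B = 0.6364 / 0.5231
Exactly, OR = (35 * 65) / (55 * 34) = 2275 / 1870
OR = 1.2166

1.2166
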